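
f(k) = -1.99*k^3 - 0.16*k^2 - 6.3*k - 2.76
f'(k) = -5.97*k^2 - 0.32*k - 6.3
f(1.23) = -14.45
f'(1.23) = -15.73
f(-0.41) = -0.07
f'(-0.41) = -7.17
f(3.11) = -83.76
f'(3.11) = -65.04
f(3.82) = -140.09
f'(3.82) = -94.64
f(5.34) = -343.99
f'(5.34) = -178.25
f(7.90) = -1043.66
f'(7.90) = -381.42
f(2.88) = -69.77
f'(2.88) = -56.74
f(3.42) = -105.78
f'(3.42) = -77.22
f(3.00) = -76.83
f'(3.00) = -60.99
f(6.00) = -476.16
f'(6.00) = -223.14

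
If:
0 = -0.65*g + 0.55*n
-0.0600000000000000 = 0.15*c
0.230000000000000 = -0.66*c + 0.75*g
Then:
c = -0.40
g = -0.05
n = -0.05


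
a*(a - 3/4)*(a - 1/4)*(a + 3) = a^4 + 2*a^3 - 45*a^2/16 + 9*a/16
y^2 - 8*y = y*(y - 8)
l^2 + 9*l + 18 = (l + 3)*(l + 6)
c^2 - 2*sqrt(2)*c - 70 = (c - 7*sqrt(2))*(c + 5*sqrt(2))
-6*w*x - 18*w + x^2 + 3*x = (-6*w + x)*(x + 3)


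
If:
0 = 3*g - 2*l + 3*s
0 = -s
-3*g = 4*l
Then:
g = 0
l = 0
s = 0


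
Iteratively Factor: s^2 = (s)*(s)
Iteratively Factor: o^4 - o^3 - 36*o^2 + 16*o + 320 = (o + 4)*(o^3 - 5*o^2 - 16*o + 80) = (o + 4)^2*(o^2 - 9*o + 20) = (o - 5)*(o + 4)^2*(o - 4)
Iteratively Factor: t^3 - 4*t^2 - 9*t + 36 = (t + 3)*(t^2 - 7*t + 12) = (t - 4)*(t + 3)*(t - 3)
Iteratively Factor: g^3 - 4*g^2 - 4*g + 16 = (g - 4)*(g^2 - 4) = (g - 4)*(g - 2)*(g + 2)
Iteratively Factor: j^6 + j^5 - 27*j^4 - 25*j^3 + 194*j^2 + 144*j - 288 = (j - 4)*(j^5 + 5*j^4 - 7*j^3 - 53*j^2 - 18*j + 72) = (j - 4)*(j + 4)*(j^4 + j^3 - 11*j^2 - 9*j + 18) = (j - 4)*(j + 3)*(j + 4)*(j^3 - 2*j^2 - 5*j + 6) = (j - 4)*(j - 3)*(j + 3)*(j + 4)*(j^2 + j - 2) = (j - 4)*(j - 3)*(j + 2)*(j + 3)*(j + 4)*(j - 1)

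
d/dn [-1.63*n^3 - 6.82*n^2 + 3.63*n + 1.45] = -4.89*n^2 - 13.64*n + 3.63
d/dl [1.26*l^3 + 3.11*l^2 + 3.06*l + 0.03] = 3.78*l^2 + 6.22*l + 3.06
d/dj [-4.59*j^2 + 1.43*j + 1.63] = 1.43 - 9.18*j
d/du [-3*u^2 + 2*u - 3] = 2 - 6*u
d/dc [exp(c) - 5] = exp(c)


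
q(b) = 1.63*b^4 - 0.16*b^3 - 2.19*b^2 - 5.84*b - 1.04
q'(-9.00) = -4758.38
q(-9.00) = 10685.20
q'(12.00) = 11139.04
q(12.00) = 33136.72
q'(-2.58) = -109.71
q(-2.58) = 74.42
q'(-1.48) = -21.55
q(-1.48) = 11.15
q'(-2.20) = -67.95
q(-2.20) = 41.10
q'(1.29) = 1.71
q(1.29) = -8.05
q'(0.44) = -7.30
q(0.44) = -3.99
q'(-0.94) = -7.56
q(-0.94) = 3.92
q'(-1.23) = -13.31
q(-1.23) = 6.86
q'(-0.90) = -7.04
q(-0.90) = 3.63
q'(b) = 6.52*b^3 - 0.48*b^2 - 4.38*b - 5.84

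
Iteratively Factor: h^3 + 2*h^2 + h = (h + 1)*(h^2 + h) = h*(h + 1)*(h + 1)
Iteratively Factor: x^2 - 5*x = (x - 5)*(x)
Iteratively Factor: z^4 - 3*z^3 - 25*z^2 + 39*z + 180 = (z - 4)*(z^3 + z^2 - 21*z - 45) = (z - 4)*(z + 3)*(z^2 - 2*z - 15) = (z - 4)*(z + 3)^2*(z - 5)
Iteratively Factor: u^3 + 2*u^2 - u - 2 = (u + 2)*(u^2 - 1) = (u - 1)*(u + 2)*(u + 1)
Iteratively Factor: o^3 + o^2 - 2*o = (o + 2)*(o^2 - o) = o*(o + 2)*(o - 1)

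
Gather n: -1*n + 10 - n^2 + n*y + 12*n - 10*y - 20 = -n^2 + n*(y + 11) - 10*y - 10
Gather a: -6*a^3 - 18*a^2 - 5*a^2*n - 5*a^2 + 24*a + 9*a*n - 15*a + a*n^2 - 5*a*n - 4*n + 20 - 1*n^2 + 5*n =-6*a^3 + a^2*(-5*n - 23) + a*(n^2 + 4*n + 9) - n^2 + n + 20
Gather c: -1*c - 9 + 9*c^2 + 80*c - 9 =9*c^2 + 79*c - 18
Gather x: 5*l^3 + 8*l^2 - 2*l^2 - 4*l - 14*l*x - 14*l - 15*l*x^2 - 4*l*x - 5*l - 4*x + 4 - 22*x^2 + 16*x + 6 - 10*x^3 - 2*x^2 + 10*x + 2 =5*l^3 + 6*l^2 - 23*l - 10*x^3 + x^2*(-15*l - 24) + x*(22 - 18*l) + 12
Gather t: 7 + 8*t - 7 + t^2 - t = t^2 + 7*t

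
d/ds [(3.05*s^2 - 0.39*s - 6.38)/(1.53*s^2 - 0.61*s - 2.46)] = (-1.2638*s^2 + 4.5168*s - 2.9324)/(2.3409*s^4 - 1.8666*s^3 - 7.1555*s^2 + 3.0012*s + 6.0516)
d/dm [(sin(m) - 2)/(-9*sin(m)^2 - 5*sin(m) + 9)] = (9*sin(m)^2 - 36*sin(m) - 1)*cos(m)/(5*sin(m) - 9*cos(m)^2)^2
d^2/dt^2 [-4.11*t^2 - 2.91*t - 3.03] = -8.22000000000000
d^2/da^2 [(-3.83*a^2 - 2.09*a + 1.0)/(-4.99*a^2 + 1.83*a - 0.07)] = (174.03124*a^3 - 157.427514*a^2 + 50.409978*a - 5.426208)/(124.251499*a^6 - 136.701549*a^5 + 55.362054*a^4 - 9.963801*a^3 + 0.776622*a^2 - 0.026901*a + 0.000343)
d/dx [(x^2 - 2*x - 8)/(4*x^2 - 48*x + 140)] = (-5*x^2 + 43*x - 83)/(2*(x^4 - 24*x^3 + 214*x^2 - 840*x + 1225))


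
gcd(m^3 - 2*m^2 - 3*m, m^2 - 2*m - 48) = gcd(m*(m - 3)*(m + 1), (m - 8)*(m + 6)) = 1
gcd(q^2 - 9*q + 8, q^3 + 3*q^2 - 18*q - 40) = 1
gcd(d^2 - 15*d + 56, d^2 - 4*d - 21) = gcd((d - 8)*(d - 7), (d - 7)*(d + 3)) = d - 7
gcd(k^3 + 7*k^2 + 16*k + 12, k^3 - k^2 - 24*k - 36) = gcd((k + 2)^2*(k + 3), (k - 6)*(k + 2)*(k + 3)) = k^2 + 5*k + 6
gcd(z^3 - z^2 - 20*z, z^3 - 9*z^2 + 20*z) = z^2 - 5*z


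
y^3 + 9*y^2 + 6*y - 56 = (y - 2)*(y + 4)*(y + 7)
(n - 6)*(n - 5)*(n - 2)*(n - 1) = n^4 - 14*n^3 + 65*n^2 - 112*n + 60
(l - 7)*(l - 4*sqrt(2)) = l^2 - 7*l - 4*sqrt(2)*l + 28*sqrt(2)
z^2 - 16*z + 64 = (z - 8)^2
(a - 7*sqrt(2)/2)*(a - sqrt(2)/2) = a^2 - 4*sqrt(2)*a + 7/2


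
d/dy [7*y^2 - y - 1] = 14*y - 1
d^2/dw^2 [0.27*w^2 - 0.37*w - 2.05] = 0.540000000000000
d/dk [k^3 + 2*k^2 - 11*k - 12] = 3*k^2 + 4*k - 11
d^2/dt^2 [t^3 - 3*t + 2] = 6*t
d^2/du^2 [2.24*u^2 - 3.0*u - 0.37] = 4.48000000000000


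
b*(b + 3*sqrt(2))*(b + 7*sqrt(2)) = b^3 + 10*sqrt(2)*b^2 + 42*b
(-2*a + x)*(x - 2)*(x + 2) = -2*a*x^2 + 8*a + x^3 - 4*x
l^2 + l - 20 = (l - 4)*(l + 5)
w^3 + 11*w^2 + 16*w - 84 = (w - 2)*(w + 6)*(w + 7)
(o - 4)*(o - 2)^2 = o^3 - 8*o^2 + 20*o - 16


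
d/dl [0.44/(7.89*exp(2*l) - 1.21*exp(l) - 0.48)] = (0.5324 - 6.9432*exp(l))*exp(l)/(-7.89*exp(2*l) + 1.21*exp(l) + 0.48)^2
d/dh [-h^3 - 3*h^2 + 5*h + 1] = -3*h^2 - 6*h + 5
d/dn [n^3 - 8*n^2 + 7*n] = 3*n^2 - 16*n + 7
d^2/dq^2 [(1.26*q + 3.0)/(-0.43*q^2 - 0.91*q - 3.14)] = (-(0.86*q + 0.91)*(1.26*q + 3.0)*(1.72*q + 1.82) + (3.2508*q + 4.8732)*(0.43*q^2 + 0.91*q + 3.14))/(0.43*q^2 + 0.91*q + 3.14)^3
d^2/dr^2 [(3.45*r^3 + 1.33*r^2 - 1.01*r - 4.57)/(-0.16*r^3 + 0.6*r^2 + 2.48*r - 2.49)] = (2.22044604925031e-16*r^7 - 0.730496000000001*r^6 - 8.058624*r^5 + 14.14944*r^4 - 46.860856*r^3 + 110.066856*r^2 - 89.411598*r + 65.851454)/(0.004096*r^9 - 0.04608*r^8 - 0.017664*r^7 + 1.403712*r^6 - 1.160448*r^5 - 14.309712*r^4 + 9.953776*r^3 + 34.783308*r^2 - 46.128744*r + 15.438249)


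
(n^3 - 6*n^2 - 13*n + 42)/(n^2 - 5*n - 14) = (n^2 + n - 6)/(n + 2)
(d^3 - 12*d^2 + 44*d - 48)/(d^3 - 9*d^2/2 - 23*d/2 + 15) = 2*(d^2 - 6*d + 8)/(2*d^2 + 3*d - 5)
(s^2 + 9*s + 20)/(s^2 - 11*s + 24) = (s^2 + 9*s + 20)/(s^2 - 11*s + 24)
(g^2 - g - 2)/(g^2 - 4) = (g + 1)/(g + 2)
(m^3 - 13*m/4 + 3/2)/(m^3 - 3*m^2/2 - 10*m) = (-4*m^3 + 13*m - 6)/(2*m*(-2*m^2 + 3*m + 20))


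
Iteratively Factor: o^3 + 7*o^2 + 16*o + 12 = (o + 3)*(o^2 + 4*o + 4) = (o + 2)*(o + 3)*(o + 2)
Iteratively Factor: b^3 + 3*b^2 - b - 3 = (b + 1)*(b^2 + 2*b - 3) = (b - 1)*(b + 1)*(b + 3)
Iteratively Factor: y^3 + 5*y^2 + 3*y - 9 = (y + 3)*(y^2 + 2*y - 3) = (y - 1)*(y + 3)*(y + 3)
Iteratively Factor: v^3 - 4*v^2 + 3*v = (v - 1)*(v^2 - 3*v) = v*(v - 1)*(v - 3)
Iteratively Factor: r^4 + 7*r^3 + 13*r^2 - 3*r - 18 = (r + 3)*(r^3 + 4*r^2 + r - 6) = (r + 3)^2*(r^2 + r - 2) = (r + 2)*(r + 3)^2*(r - 1)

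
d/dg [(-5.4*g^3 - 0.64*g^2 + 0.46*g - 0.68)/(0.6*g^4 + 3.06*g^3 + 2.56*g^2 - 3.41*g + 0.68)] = (3.24*g^6 + 0.767999999999994*g^5 - 12.6936*g^4 + 35.6448*g^3 - 3.7688*g^2 + 2.6112*g - 2.006)/(0.36*g^8 + 3.672*g^7 + 12.4356*g^6 + 11.5752*g^5 - 13.4996*g^4 - 13.2976*g^3 + 15.1097*g^2 - 4.6376*g + 0.4624)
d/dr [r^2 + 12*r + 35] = 2*r + 12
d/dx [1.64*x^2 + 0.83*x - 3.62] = 3.28*x + 0.83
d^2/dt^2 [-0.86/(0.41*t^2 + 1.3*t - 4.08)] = (0.289132*t^2 + 0.91676*t - 0.86*(0.82*t + 1.3)*(1.64*t + 2.6) - 2.877216)/(0.41*t^2 + 1.3*t - 4.08)^3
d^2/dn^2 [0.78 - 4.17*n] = 0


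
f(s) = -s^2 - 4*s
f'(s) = -2*s - 4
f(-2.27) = 3.93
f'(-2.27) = 0.54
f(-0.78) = 2.51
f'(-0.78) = -2.44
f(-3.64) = 1.31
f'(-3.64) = 3.28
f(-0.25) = 0.94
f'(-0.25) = -3.50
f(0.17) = -0.71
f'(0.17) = -4.34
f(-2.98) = 3.04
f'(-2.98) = 1.96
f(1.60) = -8.96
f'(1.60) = -7.20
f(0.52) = -2.35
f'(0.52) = -5.04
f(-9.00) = -45.00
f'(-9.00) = 14.00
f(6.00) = -60.00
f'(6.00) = -16.00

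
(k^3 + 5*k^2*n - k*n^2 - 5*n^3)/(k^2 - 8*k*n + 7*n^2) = (k^2 + 6*k*n + 5*n^2)/(k - 7*n)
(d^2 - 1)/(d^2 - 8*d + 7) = (d + 1)/(d - 7)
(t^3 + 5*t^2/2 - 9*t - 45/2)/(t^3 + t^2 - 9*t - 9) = (t + 5/2)/(t + 1)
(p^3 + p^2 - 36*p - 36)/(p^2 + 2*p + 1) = (p^2 - 36)/(p + 1)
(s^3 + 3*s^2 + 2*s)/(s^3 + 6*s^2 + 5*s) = (s + 2)/(s + 5)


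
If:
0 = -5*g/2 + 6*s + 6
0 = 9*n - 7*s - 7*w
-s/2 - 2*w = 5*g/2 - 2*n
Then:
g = -96*w/445 - 228/445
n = 63*w/89 - 84/89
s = -8*w/89 - 108/89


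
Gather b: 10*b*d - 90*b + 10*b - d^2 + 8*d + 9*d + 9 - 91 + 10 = b*(10*d - 80) - d^2 + 17*d - 72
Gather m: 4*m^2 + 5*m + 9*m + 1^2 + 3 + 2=4*m^2 + 14*m + 6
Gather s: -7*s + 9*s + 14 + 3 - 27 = 2*s - 10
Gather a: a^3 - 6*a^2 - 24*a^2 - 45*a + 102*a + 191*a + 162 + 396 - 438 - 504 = a^3 - 30*a^2 + 248*a - 384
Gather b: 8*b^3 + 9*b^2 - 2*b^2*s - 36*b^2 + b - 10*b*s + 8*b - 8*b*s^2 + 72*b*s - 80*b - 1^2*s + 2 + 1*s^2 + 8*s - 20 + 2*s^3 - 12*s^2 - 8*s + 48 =8*b^3 + b^2*(-2*s - 27) + b*(-8*s^2 + 62*s - 71) + 2*s^3 - 11*s^2 - s + 30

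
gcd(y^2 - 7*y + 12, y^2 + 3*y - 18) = y - 3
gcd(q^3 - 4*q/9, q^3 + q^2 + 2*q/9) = q^2 + 2*q/3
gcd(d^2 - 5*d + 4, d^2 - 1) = d - 1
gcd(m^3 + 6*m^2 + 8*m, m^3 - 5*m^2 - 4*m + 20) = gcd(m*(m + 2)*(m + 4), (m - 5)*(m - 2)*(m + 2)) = m + 2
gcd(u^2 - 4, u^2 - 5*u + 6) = u - 2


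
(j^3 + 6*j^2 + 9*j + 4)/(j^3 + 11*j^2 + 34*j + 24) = (j + 1)/(j + 6)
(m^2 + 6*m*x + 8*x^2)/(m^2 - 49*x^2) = (m^2 + 6*m*x + 8*x^2)/(m^2 - 49*x^2)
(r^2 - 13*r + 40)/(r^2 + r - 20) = (r^2 - 13*r + 40)/(r^2 + r - 20)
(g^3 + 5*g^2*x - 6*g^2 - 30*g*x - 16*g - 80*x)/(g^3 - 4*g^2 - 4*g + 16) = (g^2 + 5*g*x - 8*g - 40*x)/(g^2 - 6*g + 8)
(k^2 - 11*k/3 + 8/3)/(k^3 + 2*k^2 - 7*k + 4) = (k - 8/3)/(k^2 + 3*k - 4)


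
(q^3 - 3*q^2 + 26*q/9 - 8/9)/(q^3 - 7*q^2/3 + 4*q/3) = (q - 2/3)/q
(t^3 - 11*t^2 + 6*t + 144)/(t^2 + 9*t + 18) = (t^2 - 14*t + 48)/(t + 6)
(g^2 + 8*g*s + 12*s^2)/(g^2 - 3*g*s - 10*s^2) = (-g - 6*s)/(-g + 5*s)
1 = 1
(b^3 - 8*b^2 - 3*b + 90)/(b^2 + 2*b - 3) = (b^2 - 11*b + 30)/(b - 1)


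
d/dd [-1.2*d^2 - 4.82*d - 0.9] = -2.4*d - 4.82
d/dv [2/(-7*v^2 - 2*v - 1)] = 4*(7*v + 1)/(7*v^2 + 2*v + 1)^2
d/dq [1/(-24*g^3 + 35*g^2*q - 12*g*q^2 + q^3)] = (-35*g^2 + 24*g*q - 3*q^2)/(24*g^3 - 35*g^2*q + 12*g*q^2 - q^3)^2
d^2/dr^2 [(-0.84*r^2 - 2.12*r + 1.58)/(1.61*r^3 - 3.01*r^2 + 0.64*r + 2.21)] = (-4.354728*r^6 - 32.971512*r^5 + 115.981824*r^4 - 117.948432*r^3 + 152.64942*r^2 - 136.607772*r + 20.10674)/(4.173281*r^9 - 23.406663*r^8 + 48.737115*r^7 - 28.694302*r^6 - 44.885526*r^5 + 70.032879*r^4 - 1.691717*r^3 - 41.387775*r^2 + 9.377472*r + 10.793861)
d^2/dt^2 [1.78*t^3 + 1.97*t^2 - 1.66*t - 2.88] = 10.68*t + 3.94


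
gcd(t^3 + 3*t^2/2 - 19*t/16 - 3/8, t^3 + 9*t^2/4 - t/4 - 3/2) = t^2 + 5*t/4 - 3/2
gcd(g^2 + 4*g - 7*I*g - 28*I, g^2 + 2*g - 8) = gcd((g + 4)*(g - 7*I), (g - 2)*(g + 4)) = g + 4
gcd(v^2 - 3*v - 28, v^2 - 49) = v - 7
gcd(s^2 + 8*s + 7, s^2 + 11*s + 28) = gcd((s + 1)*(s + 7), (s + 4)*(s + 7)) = s + 7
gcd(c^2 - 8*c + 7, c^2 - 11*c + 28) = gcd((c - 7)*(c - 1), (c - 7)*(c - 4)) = c - 7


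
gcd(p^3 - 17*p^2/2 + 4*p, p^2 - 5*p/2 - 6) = 1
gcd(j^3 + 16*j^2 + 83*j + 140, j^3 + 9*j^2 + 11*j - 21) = j + 7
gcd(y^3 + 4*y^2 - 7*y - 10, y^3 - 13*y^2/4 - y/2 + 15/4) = y + 1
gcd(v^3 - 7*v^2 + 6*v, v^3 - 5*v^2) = v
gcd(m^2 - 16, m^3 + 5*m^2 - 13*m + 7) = 1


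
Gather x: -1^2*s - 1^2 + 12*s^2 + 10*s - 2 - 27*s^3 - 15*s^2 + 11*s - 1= -27*s^3 - 3*s^2 + 20*s - 4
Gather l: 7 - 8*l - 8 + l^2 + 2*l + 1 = l^2 - 6*l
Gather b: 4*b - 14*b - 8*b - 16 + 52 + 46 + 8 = 90 - 18*b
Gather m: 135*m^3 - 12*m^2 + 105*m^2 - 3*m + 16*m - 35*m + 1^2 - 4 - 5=135*m^3 + 93*m^2 - 22*m - 8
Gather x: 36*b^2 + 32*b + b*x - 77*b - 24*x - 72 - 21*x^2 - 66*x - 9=36*b^2 - 45*b - 21*x^2 + x*(b - 90) - 81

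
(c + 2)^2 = c^2 + 4*c + 4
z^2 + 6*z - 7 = (z - 1)*(z + 7)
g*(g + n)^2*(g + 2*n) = g^4 + 4*g^3*n + 5*g^2*n^2 + 2*g*n^3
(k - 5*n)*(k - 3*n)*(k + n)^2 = k^4 - 6*k^3*n + 22*k*n^3 + 15*n^4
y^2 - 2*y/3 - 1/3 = (y - 1)*(y + 1/3)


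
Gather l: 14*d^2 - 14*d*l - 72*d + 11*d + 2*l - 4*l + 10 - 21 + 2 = 14*d^2 - 61*d + l*(-14*d - 2) - 9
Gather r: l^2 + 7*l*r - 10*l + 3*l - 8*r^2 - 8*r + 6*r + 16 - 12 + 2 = l^2 - 7*l - 8*r^2 + r*(7*l - 2) + 6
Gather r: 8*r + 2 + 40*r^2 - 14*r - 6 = 40*r^2 - 6*r - 4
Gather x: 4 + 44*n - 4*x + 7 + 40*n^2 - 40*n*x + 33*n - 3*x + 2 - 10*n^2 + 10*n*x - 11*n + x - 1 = 30*n^2 + 66*n + x*(-30*n - 6) + 12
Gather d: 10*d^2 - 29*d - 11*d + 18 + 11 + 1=10*d^2 - 40*d + 30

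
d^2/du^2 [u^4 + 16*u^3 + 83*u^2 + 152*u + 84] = 12*u^2 + 96*u + 166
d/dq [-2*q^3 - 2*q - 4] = -6*q^2 - 2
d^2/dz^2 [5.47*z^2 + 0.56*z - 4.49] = 10.9400000000000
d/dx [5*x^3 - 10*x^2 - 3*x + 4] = 15*x^2 - 20*x - 3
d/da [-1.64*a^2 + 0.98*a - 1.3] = 0.98 - 3.28*a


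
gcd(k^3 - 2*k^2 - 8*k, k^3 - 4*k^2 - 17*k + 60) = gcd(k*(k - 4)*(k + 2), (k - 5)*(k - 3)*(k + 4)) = 1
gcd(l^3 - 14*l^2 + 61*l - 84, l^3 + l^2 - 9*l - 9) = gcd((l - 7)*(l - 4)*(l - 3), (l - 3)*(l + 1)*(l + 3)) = l - 3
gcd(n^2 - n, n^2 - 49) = 1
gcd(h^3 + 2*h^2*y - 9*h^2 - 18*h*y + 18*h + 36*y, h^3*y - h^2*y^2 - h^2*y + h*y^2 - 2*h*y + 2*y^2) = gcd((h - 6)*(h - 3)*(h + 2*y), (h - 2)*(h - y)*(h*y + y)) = 1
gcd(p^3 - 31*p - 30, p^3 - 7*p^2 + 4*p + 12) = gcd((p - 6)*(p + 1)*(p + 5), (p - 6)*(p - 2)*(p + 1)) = p^2 - 5*p - 6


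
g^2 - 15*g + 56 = (g - 8)*(g - 7)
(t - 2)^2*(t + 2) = t^3 - 2*t^2 - 4*t + 8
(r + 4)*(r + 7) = r^2 + 11*r + 28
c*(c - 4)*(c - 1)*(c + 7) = c^4 + 2*c^3 - 31*c^2 + 28*c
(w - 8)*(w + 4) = w^2 - 4*w - 32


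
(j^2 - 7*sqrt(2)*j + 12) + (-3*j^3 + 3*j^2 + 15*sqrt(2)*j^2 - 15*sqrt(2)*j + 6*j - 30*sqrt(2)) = -3*j^3 + 4*j^2 + 15*sqrt(2)*j^2 - 22*sqrt(2)*j + 6*j - 30*sqrt(2) + 12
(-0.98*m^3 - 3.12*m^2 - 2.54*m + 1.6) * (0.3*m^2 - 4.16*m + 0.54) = -0.294*m^5 + 3.1408*m^4 + 11.688*m^3 + 9.3616*m^2 - 8.0276*m + 0.864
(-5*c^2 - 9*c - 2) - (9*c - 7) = -5*c^2 - 18*c + 5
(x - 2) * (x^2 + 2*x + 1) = x^3 - 3*x - 2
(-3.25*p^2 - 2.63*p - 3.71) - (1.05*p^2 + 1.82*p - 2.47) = -4.3*p^2 - 4.45*p - 1.24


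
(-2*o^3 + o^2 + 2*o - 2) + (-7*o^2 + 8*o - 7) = -2*o^3 - 6*o^2 + 10*o - 9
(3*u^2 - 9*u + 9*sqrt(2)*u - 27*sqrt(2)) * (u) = 3*u^3 - 9*u^2 + 9*sqrt(2)*u^2 - 27*sqrt(2)*u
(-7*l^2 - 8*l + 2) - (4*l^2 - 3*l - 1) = -11*l^2 - 5*l + 3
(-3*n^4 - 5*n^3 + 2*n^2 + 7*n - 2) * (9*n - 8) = -27*n^5 - 21*n^4 + 58*n^3 + 47*n^2 - 74*n + 16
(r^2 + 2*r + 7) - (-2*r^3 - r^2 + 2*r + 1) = 2*r^3 + 2*r^2 + 6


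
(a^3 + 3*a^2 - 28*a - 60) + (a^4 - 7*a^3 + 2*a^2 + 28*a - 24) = a^4 - 6*a^3 + 5*a^2 - 84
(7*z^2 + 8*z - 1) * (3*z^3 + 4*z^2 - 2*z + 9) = 21*z^5 + 52*z^4 + 15*z^3 + 43*z^2 + 74*z - 9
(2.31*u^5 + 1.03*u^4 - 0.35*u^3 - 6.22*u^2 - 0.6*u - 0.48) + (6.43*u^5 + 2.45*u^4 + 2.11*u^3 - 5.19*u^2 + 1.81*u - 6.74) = 8.74*u^5 + 3.48*u^4 + 1.76*u^3 - 11.41*u^2 + 1.21*u - 7.22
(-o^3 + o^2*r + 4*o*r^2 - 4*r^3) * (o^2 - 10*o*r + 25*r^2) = -o^5 + 11*o^4*r - 31*o^3*r^2 - 19*o^2*r^3 + 140*o*r^4 - 100*r^5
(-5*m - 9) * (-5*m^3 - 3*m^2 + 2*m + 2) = 25*m^4 + 60*m^3 + 17*m^2 - 28*m - 18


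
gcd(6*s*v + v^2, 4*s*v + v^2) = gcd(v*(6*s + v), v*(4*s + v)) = v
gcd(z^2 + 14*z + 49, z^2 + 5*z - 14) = z + 7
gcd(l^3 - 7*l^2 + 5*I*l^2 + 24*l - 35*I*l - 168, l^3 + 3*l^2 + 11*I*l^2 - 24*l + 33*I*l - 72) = l + 8*I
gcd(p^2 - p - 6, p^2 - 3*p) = p - 3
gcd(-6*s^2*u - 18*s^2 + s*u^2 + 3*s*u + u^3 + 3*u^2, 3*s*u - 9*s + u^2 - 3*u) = 3*s + u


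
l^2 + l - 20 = (l - 4)*(l + 5)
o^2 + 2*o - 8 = (o - 2)*(o + 4)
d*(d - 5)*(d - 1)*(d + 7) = d^4 + d^3 - 37*d^2 + 35*d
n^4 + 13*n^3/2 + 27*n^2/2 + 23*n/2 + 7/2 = (n + 1)^3*(n + 7/2)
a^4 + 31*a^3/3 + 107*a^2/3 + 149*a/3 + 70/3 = (a + 1)*(a + 2)*(a + 7/3)*(a + 5)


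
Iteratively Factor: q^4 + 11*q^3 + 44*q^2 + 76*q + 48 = (q + 4)*(q^3 + 7*q^2 + 16*q + 12) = (q + 2)*(q + 4)*(q^2 + 5*q + 6) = (q + 2)^2*(q + 4)*(q + 3)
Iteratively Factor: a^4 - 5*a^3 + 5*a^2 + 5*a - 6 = (a - 3)*(a^3 - 2*a^2 - a + 2) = (a - 3)*(a + 1)*(a^2 - 3*a + 2) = (a - 3)*(a - 2)*(a + 1)*(a - 1)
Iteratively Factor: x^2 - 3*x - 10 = (x - 5)*(x + 2)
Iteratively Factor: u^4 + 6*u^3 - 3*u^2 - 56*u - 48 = (u - 3)*(u^3 + 9*u^2 + 24*u + 16) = (u - 3)*(u + 4)*(u^2 + 5*u + 4) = (u - 3)*(u + 4)^2*(u + 1)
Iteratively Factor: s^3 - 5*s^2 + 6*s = (s)*(s^2 - 5*s + 6) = s*(s - 3)*(s - 2)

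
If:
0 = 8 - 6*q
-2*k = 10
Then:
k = -5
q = 4/3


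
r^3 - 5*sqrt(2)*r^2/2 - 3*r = r*(r - 3*sqrt(2))*(r + sqrt(2)/2)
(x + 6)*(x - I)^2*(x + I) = x^4 + 6*x^3 - I*x^3 + x^2 - 6*I*x^2 + 6*x - I*x - 6*I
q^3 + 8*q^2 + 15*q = q*(q + 3)*(q + 5)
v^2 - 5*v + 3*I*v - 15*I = (v - 5)*(v + 3*I)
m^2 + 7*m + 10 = (m + 2)*(m + 5)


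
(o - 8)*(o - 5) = o^2 - 13*o + 40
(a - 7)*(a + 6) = a^2 - a - 42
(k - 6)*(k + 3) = k^2 - 3*k - 18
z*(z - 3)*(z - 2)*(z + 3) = z^4 - 2*z^3 - 9*z^2 + 18*z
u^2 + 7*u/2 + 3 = (u + 3/2)*(u + 2)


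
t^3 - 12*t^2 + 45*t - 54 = (t - 6)*(t - 3)^2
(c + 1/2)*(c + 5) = c^2 + 11*c/2 + 5/2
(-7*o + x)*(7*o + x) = -49*o^2 + x^2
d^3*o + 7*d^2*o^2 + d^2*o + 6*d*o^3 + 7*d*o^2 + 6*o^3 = (d + o)*(d + 6*o)*(d*o + o)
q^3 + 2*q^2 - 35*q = q*(q - 5)*(q + 7)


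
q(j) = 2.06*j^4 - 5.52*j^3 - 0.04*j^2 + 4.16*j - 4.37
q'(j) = 8.24*j^3 - 16.56*j^2 - 0.08*j + 4.16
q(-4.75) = 1615.23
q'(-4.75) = -1252.19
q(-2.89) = 260.21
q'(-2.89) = -332.81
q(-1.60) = 24.98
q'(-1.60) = -71.86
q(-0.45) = -5.66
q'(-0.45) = 0.09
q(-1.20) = 4.39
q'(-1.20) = -33.83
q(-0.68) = -5.04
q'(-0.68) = -6.03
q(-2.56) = 165.80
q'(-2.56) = -242.41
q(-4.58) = 1412.47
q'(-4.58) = -1134.48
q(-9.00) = 17494.69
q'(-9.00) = -7343.44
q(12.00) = 33217.39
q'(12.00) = 11857.28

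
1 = 1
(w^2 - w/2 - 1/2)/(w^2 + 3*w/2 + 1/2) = (w - 1)/(w + 1)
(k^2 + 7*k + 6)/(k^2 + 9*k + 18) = (k + 1)/(k + 3)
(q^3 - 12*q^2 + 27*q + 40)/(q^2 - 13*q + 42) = (q^3 - 12*q^2 + 27*q + 40)/(q^2 - 13*q + 42)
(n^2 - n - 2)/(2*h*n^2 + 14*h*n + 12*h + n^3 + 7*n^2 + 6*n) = (n - 2)/(2*h*n + 12*h + n^2 + 6*n)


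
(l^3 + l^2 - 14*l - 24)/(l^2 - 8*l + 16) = (l^2 + 5*l + 6)/(l - 4)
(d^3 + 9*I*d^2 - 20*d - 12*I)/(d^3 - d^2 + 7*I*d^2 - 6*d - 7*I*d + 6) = (d + 2*I)/(d - 1)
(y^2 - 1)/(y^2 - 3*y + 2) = (y + 1)/(y - 2)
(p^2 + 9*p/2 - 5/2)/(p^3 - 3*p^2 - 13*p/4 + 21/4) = 2*(2*p^2 + 9*p - 5)/(4*p^3 - 12*p^2 - 13*p + 21)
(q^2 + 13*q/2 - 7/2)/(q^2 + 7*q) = (q - 1/2)/q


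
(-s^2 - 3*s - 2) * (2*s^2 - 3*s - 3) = -2*s^4 - 3*s^3 + 8*s^2 + 15*s + 6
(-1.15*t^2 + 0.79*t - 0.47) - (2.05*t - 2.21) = -1.15*t^2 - 1.26*t + 1.74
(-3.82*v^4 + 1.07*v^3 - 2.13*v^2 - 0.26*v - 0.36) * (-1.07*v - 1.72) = 4.0874*v^5 + 5.4255*v^4 + 0.4387*v^3 + 3.9418*v^2 + 0.8324*v + 0.6192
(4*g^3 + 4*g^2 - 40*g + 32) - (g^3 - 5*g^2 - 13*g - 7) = 3*g^3 + 9*g^2 - 27*g + 39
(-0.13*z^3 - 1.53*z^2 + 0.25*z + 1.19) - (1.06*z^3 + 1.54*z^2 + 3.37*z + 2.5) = -1.19*z^3 - 3.07*z^2 - 3.12*z - 1.31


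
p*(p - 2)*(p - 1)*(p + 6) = p^4 + 3*p^3 - 16*p^2 + 12*p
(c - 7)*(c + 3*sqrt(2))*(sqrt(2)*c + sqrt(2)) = sqrt(2)*c^3 - 6*sqrt(2)*c^2 + 6*c^2 - 36*c - 7*sqrt(2)*c - 42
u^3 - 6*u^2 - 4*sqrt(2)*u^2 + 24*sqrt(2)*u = u*(u - 6)*(u - 4*sqrt(2))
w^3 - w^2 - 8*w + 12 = (w - 2)^2*(w + 3)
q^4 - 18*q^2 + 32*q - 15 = (q - 3)*(q - 1)^2*(q + 5)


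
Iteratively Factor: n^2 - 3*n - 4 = (n + 1)*(n - 4)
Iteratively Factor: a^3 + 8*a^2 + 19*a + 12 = (a + 1)*(a^2 + 7*a + 12) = (a + 1)*(a + 3)*(a + 4)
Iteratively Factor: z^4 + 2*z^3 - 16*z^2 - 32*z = (z - 4)*(z^3 + 6*z^2 + 8*z) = z*(z - 4)*(z^2 + 6*z + 8) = z*(z - 4)*(z + 4)*(z + 2)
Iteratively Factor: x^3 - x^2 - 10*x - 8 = (x + 1)*(x^2 - 2*x - 8) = (x + 1)*(x + 2)*(x - 4)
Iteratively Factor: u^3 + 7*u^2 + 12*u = (u + 4)*(u^2 + 3*u) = (u + 3)*(u + 4)*(u)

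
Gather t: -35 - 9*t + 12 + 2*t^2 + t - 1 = 2*t^2 - 8*t - 24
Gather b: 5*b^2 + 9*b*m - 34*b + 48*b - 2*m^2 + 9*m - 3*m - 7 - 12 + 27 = 5*b^2 + b*(9*m + 14) - 2*m^2 + 6*m + 8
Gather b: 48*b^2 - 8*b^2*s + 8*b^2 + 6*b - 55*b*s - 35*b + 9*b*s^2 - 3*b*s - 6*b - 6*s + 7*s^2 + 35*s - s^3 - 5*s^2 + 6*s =b^2*(56 - 8*s) + b*(9*s^2 - 58*s - 35) - s^3 + 2*s^2 + 35*s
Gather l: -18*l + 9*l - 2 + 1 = -9*l - 1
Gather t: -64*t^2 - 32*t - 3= -64*t^2 - 32*t - 3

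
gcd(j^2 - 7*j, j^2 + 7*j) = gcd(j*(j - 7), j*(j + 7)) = j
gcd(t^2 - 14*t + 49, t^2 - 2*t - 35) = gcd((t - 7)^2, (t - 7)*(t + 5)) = t - 7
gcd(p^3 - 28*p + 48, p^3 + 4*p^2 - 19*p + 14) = p - 2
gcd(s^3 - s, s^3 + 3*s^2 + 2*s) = s^2 + s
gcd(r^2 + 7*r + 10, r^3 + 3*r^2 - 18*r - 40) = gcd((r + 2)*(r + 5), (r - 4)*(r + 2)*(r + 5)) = r^2 + 7*r + 10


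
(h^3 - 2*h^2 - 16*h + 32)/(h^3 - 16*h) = (h - 2)/h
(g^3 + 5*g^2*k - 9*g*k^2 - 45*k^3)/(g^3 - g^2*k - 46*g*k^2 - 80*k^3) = (g^2 - 9*k^2)/(g^2 - 6*g*k - 16*k^2)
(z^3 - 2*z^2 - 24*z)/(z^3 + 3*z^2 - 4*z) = (z - 6)/(z - 1)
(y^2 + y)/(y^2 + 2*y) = (y + 1)/(y + 2)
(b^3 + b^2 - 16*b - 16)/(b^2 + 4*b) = b - 3 - 4/b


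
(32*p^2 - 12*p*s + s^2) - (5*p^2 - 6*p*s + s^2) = 27*p^2 - 6*p*s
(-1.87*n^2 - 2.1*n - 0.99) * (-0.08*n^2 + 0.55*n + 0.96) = 0.1496*n^4 - 0.8605*n^3 - 2.871*n^2 - 2.5605*n - 0.9504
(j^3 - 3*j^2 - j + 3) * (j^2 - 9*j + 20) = j^5 - 12*j^4 + 46*j^3 - 48*j^2 - 47*j + 60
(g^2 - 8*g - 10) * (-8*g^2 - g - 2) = -8*g^4 + 63*g^3 + 86*g^2 + 26*g + 20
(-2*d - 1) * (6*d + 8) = -12*d^2 - 22*d - 8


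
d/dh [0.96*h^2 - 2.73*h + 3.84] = 1.92*h - 2.73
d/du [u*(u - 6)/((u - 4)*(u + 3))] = (5*u^2 - 24*u + 72)/(u^4 - 2*u^3 - 23*u^2 + 24*u + 144)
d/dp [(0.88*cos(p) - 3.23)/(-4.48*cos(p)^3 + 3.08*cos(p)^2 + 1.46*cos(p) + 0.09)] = (-7.8848*cos(p)^3 + 46.1216*cos(p)^2 - 19.8968*cos(p) - 4.795)*sin(p)/(20.0704*cos(p)^6 - 27.5968*cos(p)^5 - 3.5952*cos(p)^4 + 8.1872*cos(p)^3 + 2.686*cos(p)^2 + 0.2628*cos(p) + 0.0081)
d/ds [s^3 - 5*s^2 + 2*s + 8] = 3*s^2 - 10*s + 2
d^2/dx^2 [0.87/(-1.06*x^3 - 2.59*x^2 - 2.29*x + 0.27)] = ((5.5332*x + 4.5066)*(1.06*x^3 + 2.59*x^2 + 2.29*x - 0.27) - 0.87*(3.18*x^2 + 5.18*x + 2.29)*(6.36*x^2 + 10.36*x + 4.58))/(1.06*x^3 + 2.59*x^2 + 2.29*x - 0.27)^3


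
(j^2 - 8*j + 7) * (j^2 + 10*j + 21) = j^4 + 2*j^3 - 52*j^2 - 98*j + 147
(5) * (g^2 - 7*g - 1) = 5*g^2 - 35*g - 5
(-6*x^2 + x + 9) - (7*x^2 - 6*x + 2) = -13*x^2 + 7*x + 7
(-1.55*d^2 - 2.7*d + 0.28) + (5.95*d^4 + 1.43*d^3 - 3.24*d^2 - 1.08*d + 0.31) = 5.95*d^4 + 1.43*d^3 - 4.79*d^2 - 3.78*d + 0.59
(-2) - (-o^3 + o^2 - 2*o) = o^3 - o^2 + 2*o - 2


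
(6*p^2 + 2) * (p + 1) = 6*p^3 + 6*p^2 + 2*p + 2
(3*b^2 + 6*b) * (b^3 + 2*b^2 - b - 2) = 3*b^5 + 12*b^4 + 9*b^3 - 12*b^2 - 12*b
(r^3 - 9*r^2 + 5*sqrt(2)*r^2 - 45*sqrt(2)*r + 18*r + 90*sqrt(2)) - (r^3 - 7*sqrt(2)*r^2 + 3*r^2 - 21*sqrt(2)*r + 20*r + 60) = -12*r^2 + 12*sqrt(2)*r^2 - 24*sqrt(2)*r - 2*r - 60 + 90*sqrt(2)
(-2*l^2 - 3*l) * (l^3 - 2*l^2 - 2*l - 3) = -2*l^5 + l^4 + 10*l^3 + 12*l^2 + 9*l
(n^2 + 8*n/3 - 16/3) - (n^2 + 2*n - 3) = 2*n/3 - 7/3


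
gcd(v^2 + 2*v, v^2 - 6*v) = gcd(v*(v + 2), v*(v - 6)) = v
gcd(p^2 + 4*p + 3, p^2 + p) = p + 1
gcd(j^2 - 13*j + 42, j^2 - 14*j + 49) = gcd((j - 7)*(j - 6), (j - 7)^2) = j - 7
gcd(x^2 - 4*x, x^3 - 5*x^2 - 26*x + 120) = x - 4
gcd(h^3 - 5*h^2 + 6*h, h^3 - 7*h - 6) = h - 3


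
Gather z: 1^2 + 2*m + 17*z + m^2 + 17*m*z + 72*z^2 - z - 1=m^2 + 2*m + 72*z^2 + z*(17*m + 16)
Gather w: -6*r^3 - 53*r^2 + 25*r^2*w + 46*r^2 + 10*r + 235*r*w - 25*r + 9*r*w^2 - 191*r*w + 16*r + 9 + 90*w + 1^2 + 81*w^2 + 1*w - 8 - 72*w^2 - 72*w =-6*r^3 - 7*r^2 + r + w^2*(9*r + 9) + w*(25*r^2 + 44*r + 19) + 2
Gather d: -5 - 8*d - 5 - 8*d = -16*d - 10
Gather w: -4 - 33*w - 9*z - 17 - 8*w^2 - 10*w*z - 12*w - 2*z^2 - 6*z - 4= -8*w^2 + w*(-10*z - 45) - 2*z^2 - 15*z - 25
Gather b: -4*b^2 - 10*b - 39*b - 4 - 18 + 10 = -4*b^2 - 49*b - 12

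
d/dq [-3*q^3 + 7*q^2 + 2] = q*(14 - 9*q)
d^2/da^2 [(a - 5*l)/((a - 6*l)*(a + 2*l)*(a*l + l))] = 2*((a + 1)^2*(a - 6*l)^2*(a - 5*l) - (a + 1)^2*(a - 6*l)^2*(a + 2*l) + (a + 1)^2*(a - 6*l)*(a - 5*l)*(a + 2*l) - (a + 1)^2*(a - 6*l)*(a + 2*l)^2 + (a + 1)^2*(a - 5*l)*(a + 2*l)^2 + (a + 1)*(a - 6*l)^2*(a - 5*l)*(a + 2*l) - (a + 1)*(a - 6*l)^2*(a + 2*l)^2 + (a + 1)*(a - 6*l)*(a - 5*l)*(a + 2*l)^2 + (a - 6*l)^2*(a - 5*l)*(a + 2*l)^2)/(l*(a + 1)^3*(a - 6*l)^3*(a + 2*l)^3)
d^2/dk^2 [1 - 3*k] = 0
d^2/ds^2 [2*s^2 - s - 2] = 4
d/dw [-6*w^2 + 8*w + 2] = 8 - 12*w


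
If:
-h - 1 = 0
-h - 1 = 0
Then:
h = -1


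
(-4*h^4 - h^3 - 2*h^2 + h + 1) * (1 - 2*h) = 8*h^5 - 2*h^4 + 3*h^3 - 4*h^2 - h + 1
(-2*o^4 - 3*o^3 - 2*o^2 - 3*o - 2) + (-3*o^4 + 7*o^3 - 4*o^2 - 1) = -5*o^4 + 4*o^3 - 6*o^2 - 3*o - 3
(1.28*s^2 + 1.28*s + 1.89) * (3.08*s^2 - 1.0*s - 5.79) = 3.9424*s^4 + 2.6624*s^3 - 2.87*s^2 - 9.3012*s - 10.9431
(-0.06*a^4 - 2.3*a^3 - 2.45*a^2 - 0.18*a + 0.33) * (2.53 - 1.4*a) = 0.084*a^5 + 3.0682*a^4 - 2.389*a^3 - 5.9465*a^2 - 0.9174*a + 0.8349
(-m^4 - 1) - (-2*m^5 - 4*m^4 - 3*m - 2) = 2*m^5 + 3*m^4 + 3*m + 1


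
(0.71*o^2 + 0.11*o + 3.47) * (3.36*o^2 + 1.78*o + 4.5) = 2.3856*o^4 + 1.6334*o^3 + 15.05*o^2 + 6.6716*o + 15.615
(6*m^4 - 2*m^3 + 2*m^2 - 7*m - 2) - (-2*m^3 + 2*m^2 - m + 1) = 6*m^4 - 6*m - 3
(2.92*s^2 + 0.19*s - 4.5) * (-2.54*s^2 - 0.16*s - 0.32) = -7.4168*s^4 - 0.9498*s^3 + 10.4652*s^2 + 0.6592*s + 1.44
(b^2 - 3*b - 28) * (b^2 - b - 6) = b^4 - 4*b^3 - 31*b^2 + 46*b + 168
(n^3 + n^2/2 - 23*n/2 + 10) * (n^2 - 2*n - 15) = n^5 - 3*n^4/2 - 55*n^3/2 + 51*n^2/2 + 305*n/2 - 150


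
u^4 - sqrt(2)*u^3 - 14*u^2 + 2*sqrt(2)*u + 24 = (u - 3*sqrt(2))*(u - sqrt(2))*(u + sqrt(2))*(u + 2*sqrt(2))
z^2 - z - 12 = (z - 4)*(z + 3)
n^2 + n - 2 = (n - 1)*(n + 2)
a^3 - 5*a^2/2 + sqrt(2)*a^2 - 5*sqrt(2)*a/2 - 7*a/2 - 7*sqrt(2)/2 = (a - 7/2)*(a + 1)*(a + sqrt(2))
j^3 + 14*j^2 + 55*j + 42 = (j + 1)*(j + 6)*(j + 7)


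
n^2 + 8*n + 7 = (n + 1)*(n + 7)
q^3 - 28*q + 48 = (q - 4)*(q - 2)*(q + 6)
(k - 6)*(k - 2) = k^2 - 8*k + 12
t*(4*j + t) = 4*j*t + t^2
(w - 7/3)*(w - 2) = w^2 - 13*w/3 + 14/3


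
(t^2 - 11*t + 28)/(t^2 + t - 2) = (t^2 - 11*t + 28)/(t^2 + t - 2)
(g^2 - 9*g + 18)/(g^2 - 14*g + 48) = (g - 3)/(g - 8)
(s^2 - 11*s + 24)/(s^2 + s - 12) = (s - 8)/(s + 4)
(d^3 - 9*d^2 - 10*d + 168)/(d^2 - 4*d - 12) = (d^2 - 3*d - 28)/(d + 2)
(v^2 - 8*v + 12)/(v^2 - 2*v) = (v - 6)/v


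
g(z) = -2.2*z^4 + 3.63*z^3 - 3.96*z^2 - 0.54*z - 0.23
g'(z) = -8.8*z^3 + 10.89*z^2 - 7.92*z - 0.54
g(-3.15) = -367.88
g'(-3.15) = 407.52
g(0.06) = -0.28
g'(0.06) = -0.98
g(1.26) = -5.48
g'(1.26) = -10.83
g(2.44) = -50.37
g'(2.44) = -82.87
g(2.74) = -80.77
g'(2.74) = -121.51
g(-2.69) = -213.29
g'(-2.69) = 270.86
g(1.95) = -21.23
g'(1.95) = -39.83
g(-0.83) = -5.63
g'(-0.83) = 18.57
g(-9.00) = -17396.60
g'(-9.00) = 7368.03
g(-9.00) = -17396.60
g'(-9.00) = 7368.03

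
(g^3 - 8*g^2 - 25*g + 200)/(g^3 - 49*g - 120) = (g - 5)/(g + 3)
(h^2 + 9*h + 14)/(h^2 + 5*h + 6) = (h + 7)/(h + 3)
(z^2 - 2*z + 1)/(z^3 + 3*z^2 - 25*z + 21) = (z - 1)/(z^2 + 4*z - 21)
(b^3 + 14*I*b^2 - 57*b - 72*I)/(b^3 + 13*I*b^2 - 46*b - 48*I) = (b + 3*I)/(b + 2*I)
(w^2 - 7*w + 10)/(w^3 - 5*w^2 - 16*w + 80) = (w - 2)/(w^2 - 16)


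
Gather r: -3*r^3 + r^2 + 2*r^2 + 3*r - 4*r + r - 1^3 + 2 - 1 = -3*r^3 + 3*r^2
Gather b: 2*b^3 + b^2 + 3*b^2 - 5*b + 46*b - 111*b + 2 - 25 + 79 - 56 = 2*b^3 + 4*b^2 - 70*b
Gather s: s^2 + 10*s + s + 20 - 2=s^2 + 11*s + 18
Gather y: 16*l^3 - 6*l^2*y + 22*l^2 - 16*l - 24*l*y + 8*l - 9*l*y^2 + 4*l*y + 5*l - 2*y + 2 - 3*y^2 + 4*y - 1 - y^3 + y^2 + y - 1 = 16*l^3 + 22*l^2 - 3*l - y^3 + y^2*(-9*l - 2) + y*(-6*l^2 - 20*l + 3)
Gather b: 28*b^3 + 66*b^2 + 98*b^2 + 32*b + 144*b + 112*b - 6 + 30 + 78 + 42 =28*b^3 + 164*b^2 + 288*b + 144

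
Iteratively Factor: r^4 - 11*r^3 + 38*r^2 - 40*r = (r - 4)*(r^3 - 7*r^2 + 10*r) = (r - 4)*(r - 2)*(r^2 - 5*r) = r*(r - 4)*(r - 2)*(r - 5)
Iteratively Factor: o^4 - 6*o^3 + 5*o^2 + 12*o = (o - 3)*(o^3 - 3*o^2 - 4*o) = (o - 3)*(o + 1)*(o^2 - 4*o) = o*(o - 3)*(o + 1)*(o - 4)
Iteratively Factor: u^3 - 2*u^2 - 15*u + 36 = (u - 3)*(u^2 + u - 12) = (u - 3)^2*(u + 4)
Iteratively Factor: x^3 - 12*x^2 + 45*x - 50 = (x - 2)*(x^2 - 10*x + 25) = (x - 5)*(x - 2)*(x - 5)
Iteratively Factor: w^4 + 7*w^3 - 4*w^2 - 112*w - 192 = (w + 4)*(w^3 + 3*w^2 - 16*w - 48) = (w - 4)*(w + 4)*(w^2 + 7*w + 12) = (w - 4)*(w + 3)*(w + 4)*(w + 4)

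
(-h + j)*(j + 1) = -h*j - h + j^2 + j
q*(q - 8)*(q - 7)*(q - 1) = q^4 - 16*q^3 + 71*q^2 - 56*q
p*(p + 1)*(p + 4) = p^3 + 5*p^2 + 4*p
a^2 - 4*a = a*(a - 4)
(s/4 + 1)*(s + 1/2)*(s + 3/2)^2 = s^4/4 + 15*s^3/8 + 71*s^2/16 + 129*s/32 + 9/8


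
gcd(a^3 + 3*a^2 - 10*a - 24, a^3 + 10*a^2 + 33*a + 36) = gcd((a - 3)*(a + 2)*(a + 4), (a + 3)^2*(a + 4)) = a + 4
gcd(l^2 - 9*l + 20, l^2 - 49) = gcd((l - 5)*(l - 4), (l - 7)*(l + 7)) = 1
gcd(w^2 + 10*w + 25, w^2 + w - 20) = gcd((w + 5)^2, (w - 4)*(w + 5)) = w + 5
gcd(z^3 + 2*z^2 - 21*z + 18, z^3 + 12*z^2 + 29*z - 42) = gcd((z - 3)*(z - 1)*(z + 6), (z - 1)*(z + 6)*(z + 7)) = z^2 + 5*z - 6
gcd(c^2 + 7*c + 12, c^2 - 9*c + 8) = 1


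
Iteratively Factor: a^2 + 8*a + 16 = (a + 4)*(a + 4)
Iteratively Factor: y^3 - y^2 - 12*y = (y - 4)*(y^2 + 3*y) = (y - 4)*(y + 3)*(y)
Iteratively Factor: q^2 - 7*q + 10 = (q - 5)*(q - 2)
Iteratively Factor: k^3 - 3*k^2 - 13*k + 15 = (k - 1)*(k^2 - 2*k - 15) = (k - 1)*(k + 3)*(k - 5)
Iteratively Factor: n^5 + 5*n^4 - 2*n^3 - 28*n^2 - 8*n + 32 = (n + 2)*(n^4 + 3*n^3 - 8*n^2 - 12*n + 16) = (n - 2)*(n + 2)*(n^3 + 5*n^2 + 2*n - 8) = (n - 2)*(n + 2)^2*(n^2 + 3*n - 4) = (n - 2)*(n - 1)*(n + 2)^2*(n + 4)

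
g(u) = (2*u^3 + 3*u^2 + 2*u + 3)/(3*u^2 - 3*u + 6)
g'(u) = (3 - 6*u)*(2*u^3 + 3*u^2 + 2*u + 3)/(3*u^2 - 3*u + 6)^2 + (6*u^2 + 6*u + 2)/(3*u^2 - 3*u + 6) = (2*u^4 - 4*u^3 + 7*u^2 + 6*u + 7)/(3*(u^4 - 2*u^3 + 5*u^2 - 4*u + 4))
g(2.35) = 3.24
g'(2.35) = 0.86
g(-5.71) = -2.34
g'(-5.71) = 0.63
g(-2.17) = -0.29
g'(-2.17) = 0.47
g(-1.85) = -0.14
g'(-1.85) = 0.43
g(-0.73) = 0.24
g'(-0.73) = 0.27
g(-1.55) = -0.02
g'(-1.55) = 0.39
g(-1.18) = 0.11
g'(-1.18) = 0.32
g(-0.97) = 0.18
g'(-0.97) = 0.29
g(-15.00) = -8.40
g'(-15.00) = 0.66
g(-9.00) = -4.46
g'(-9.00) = 0.65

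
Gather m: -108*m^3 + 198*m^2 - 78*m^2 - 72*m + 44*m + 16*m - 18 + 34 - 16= -108*m^3 + 120*m^2 - 12*m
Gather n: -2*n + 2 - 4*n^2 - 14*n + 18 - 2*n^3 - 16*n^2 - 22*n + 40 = -2*n^3 - 20*n^2 - 38*n + 60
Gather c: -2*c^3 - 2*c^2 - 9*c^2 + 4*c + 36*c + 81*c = -2*c^3 - 11*c^2 + 121*c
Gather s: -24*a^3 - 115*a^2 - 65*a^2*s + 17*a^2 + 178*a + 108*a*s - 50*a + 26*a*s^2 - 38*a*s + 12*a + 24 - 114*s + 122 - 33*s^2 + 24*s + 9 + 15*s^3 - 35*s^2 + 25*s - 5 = -24*a^3 - 98*a^2 + 140*a + 15*s^3 + s^2*(26*a - 68) + s*(-65*a^2 + 70*a - 65) + 150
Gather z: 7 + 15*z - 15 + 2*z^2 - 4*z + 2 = 2*z^2 + 11*z - 6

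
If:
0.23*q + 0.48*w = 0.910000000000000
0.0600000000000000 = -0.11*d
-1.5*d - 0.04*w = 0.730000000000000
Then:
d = -0.55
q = -0.64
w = 2.20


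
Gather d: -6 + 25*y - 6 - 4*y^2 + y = -4*y^2 + 26*y - 12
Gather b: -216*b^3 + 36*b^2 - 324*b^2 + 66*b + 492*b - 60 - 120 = -216*b^3 - 288*b^2 + 558*b - 180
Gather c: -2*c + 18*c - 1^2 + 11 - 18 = 16*c - 8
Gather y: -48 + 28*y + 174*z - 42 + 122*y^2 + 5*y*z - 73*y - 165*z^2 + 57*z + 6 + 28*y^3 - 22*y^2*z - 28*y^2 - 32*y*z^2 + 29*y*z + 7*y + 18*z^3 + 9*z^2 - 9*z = 28*y^3 + y^2*(94 - 22*z) + y*(-32*z^2 + 34*z - 38) + 18*z^3 - 156*z^2 + 222*z - 84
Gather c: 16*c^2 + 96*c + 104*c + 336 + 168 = 16*c^2 + 200*c + 504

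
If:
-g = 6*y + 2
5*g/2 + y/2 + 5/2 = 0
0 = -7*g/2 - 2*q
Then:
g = -28/29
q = 49/29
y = -5/29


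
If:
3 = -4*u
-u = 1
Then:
No Solution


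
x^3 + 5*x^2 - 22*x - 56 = (x - 4)*(x + 2)*(x + 7)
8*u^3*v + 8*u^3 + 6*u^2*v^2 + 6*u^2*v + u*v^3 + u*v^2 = (2*u + v)*(4*u + v)*(u*v + u)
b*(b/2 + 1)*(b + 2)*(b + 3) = b^4/2 + 7*b^3/2 + 8*b^2 + 6*b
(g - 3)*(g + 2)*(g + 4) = g^3 + 3*g^2 - 10*g - 24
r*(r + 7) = r^2 + 7*r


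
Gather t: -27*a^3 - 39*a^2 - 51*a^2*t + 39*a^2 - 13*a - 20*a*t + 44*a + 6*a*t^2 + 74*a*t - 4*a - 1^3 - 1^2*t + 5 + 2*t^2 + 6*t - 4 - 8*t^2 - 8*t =-27*a^3 + 27*a + t^2*(6*a - 6) + t*(-51*a^2 + 54*a - 3)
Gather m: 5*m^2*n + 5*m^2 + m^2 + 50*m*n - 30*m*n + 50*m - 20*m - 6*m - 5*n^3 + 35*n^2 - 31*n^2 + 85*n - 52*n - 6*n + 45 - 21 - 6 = m^2*(5*n + 6) + m*(20*n + 24) - 5*n^3 + 4*n^2 + 27*n + 18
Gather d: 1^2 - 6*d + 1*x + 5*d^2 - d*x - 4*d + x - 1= 5*d^2 + d*(-x - 10) + 2*x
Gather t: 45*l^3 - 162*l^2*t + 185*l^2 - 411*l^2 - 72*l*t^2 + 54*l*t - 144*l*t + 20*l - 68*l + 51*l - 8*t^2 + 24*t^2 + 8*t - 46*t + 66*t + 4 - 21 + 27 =45*l^3 - 226*l^2 + 3*l + t^2*(16 - 72*l) + t*(-162*l^2 - 90*l + 28) + 10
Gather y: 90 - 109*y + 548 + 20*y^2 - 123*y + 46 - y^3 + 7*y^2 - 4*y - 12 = -y^3 + 27*y^2 - 236*y + 672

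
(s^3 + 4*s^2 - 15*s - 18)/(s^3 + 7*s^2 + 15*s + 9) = (s^2 + 3*s - 18)/(s^2 + 6*s + 9)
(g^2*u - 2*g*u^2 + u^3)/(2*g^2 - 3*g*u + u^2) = u*(-g + u)/(-2*g + u)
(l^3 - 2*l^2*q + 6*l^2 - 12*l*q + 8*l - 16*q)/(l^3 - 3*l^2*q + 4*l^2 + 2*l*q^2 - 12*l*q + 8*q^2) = (-l - 2)/(-l + q)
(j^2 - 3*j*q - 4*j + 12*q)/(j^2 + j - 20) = (j - 3*q)/(j + 5)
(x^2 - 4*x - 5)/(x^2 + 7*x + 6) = (x - 5)/(x + 6)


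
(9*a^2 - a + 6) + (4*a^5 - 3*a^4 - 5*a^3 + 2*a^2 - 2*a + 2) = 4*a^5 - 3*a^4 - 5*a^3 + 11*a^2 - 3*a + 8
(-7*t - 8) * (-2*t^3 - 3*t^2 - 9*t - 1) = 14*t^4 + 37*t^3 + 87*t^2 + 79*t + 8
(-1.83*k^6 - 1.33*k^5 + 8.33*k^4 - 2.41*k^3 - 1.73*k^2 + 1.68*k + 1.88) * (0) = 0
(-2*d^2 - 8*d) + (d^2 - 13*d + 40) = -d^2 - 21*d + 40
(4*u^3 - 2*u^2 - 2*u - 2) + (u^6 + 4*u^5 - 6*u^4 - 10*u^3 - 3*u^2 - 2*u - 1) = u^6 + 4*u^5 - 6*u^4 - 6*u^3 - 5*u^2 - 4*u - 3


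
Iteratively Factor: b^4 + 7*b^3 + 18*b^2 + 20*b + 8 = (b + 2)*(b^3 + 5*b^2 + 8*b + 4) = (b + 1)*(b + 2)*(b^2 + 4*b + 4) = (b + 1)*(b + 2)^2*(b + 2)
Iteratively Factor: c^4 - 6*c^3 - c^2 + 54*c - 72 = (c - 4)*(c^3 - 2*c^2 - 9*c + 18) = (c - 4)*(c - 2)*(c^2 - 9) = (c - 4)*(c - 3)*(c - 2)*(c + 3)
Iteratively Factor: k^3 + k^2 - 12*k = (k)*(k^2 + k - 12) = k*(k - 3)*(k + 4)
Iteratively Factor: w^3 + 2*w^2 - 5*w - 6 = (w + 3)*(w^2 - w - 2) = (w - 2)*(w + 3)*(w + 1)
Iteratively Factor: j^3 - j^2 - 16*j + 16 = (j - 4)*(j^2 + 3*j - 4) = (j - 4)*(j + 4)*(j - 1)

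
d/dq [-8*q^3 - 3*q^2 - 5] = 6*q*(-4*q - 1)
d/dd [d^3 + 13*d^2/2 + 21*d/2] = 3*d^2 + 13*d + 21/2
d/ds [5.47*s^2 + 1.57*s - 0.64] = 10.94*s + 1.57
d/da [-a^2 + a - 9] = 1 - 2*a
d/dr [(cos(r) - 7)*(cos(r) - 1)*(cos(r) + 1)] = (-3*cos(r)^2 + 14*cos(r) + 1)*sin(r)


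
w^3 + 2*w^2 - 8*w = w*(w - 2)*(w + 4)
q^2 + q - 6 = (q - 2)*(q + 3)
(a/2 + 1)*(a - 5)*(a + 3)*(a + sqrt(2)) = a^4/2 + sqrt(2)*a^3/2 - 19*a^2/2 - 15*a - 19*sqrt(2)*a/2 - 15*sqrt(2)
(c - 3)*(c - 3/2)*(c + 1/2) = c^3 - 4*c^2 + 9*c/4 + 9/4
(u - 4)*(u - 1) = u^2 - 5*u + 4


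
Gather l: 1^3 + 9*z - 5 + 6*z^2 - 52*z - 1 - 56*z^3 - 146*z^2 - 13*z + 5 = -56*z^3 - 140*z^2 - 56*z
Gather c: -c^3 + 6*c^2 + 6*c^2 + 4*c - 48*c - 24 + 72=-c^3 + 12*c^2 - 44*c + 48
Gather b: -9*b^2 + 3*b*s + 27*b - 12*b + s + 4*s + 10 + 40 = -9*b^2 + b*(3*s + 15) + 5*s + 50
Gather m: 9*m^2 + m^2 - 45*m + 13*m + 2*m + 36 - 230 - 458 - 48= 10*m^2 - 30*m - 700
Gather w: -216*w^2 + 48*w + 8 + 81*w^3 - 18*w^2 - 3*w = 81*w^3 - 234*w^2 + 45*w + 8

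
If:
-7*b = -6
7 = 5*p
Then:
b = 6/7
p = 7/5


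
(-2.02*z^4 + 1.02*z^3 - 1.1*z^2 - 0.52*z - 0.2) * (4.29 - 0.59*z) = 1.1918*z^5 - 9.2676*z^4 + 5.0248*z^3 - 4.4122*z^2 - 2.1128*z - 0.858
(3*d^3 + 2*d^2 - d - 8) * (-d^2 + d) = -3*d^5 + d^4 + 3*d^3 + 7*d^2 - 8*d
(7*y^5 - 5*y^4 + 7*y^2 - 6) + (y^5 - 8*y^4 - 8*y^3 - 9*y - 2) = 8*y^5 - 13*y^4 - 8*y^3 + 7*y^2 - 9*y - 8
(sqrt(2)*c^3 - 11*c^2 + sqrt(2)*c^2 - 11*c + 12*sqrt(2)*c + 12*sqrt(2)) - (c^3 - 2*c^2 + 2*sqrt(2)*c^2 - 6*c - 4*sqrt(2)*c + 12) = -c^3 + sqrt(2)*c^3 - 9*c^2 - sqrt(2)*c^2 - 5*c + 16*sqrt(2)*c - 12 + 12*sqrt(2)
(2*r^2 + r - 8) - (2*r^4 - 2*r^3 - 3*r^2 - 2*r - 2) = -2*r^4 + 2*r^3 + 5*r^2 + 3*r - 6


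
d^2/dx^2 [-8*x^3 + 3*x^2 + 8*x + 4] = 6 - 48*x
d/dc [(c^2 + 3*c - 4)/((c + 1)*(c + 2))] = 6*(2*c + 3)/(c^4 + 6*c^3 + 13*c^2 + 12*c + 4)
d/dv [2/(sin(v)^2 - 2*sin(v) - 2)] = 4*(1 - sin(v))*cos(v)/(2*sin(v) + cos(v)^2 + 1)^2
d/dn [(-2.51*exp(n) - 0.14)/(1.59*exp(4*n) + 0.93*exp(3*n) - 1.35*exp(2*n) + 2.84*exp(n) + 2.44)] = (11.9727*exp(4*n) + 5.559*exp(3*n) - 2.9979*exp(2*n) - 0.378*exp(n) - 5.7268)*exp(n)/(2.5281*exp(8*n) + 2.9574*exp(7*n) - 3.4281*exp(6*n) + 6.5202*exp(5*n) + 14.8641*exp(4*n) - 3.1296*exp(3*n) + 1.4776*exp(2*n) + 13.8592*exp(n) + 5.9536)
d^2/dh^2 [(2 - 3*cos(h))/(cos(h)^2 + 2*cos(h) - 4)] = 2*(27*(1 - cos(2*h))^2*cos(h) - 14*(1 - cos(2*h))^2 + 92*cos(h) - 64*cos(2*h) + 78*cos(3*h) - 6*cos(5*h) - 72)/(4*cos(h) + cos(2*h) - 7)^3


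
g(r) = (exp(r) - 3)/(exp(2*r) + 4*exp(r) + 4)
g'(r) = (exp(r) - 3)*(-2*exp(2*r) - 4*exp(r))/(exp(2*r) + 4*exp(r) + 4)^2 + exp(r)/(exp(2*r) + 4*exp(r) + 4)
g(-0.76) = -0.42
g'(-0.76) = 0.23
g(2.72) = 0.04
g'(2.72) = -0.02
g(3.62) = 0.02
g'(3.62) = -0.02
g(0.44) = -0.11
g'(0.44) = 0.22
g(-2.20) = -0.65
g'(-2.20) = 0.09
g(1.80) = 0.05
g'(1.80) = 0.02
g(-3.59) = -0.72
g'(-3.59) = 0.03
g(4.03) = 0.02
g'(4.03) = -0.01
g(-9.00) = -0.75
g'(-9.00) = 0.00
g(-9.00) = -0.75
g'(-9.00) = 0.00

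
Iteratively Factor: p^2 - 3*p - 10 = (p + 2)*(p - 5)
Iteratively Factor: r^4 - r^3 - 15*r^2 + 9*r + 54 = (r + 3)*(r^3 - 4*r^2 - 3*r + 18) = (r - 3)*(r + 3)*(r^2 - r - 6) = (r - 3)*(r + 2)*(r + 3)*(r - 3)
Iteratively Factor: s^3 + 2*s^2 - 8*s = (s + 4)*(s^2 - 2*s) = (s - 2)*(s + 4)*(s)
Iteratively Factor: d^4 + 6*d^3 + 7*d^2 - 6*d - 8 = (d + 4)*(d^3 + 2*d^2 - d - 2) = (d + 1)*(d + 4)*(d^2 + d - 2) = (d - 1)*(d + 1)*(d + 4)*(d + 2)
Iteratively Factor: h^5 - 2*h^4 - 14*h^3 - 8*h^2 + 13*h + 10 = (h + 2)*(h^4 - 4*h^3 - 6*h^2 + 4*h + 5) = (h - 1)*(h + 2)*(h^3 - 3*h^2 - 9*h - 5) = (h - 1)*(h + 1)*(h + 2)*(h^2 - 4*h - 5) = (h - 5)*(h - 1)*(h + 1)*(h + 2)*(h + 1)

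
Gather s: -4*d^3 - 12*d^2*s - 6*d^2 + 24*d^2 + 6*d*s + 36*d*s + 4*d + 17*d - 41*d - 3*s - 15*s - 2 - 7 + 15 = -4*d^3 + 18*d^2 - 20*d + s*(-12*d^2 + 42*d - 18) + 6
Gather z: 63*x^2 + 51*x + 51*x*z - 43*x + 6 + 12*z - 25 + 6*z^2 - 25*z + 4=63*x^2 + 8*x + 6*z^2 + z*(51*x - 13) - 15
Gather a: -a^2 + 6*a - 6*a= -a^2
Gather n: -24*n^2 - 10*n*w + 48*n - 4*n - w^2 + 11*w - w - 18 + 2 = -24*n^2 + n*(44 - 10*w) - w^2 + 10*w - 16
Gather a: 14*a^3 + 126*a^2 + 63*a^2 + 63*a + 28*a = 14*a^3 + 189*a^2 + 91*a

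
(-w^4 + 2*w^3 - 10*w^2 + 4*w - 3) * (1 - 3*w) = 3*w^5 - 7*w^4 + 32*w^3 - 22*w^2 + 13*w - 3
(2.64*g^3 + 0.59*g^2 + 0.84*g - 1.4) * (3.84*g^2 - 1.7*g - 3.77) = 10.1376*g^5 - 2.2224*g^4 - 7.7302*g^3 - 9.0283*g^2 - 0.7868*g + 5.278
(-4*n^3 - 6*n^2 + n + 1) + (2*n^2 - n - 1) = -4*n^3 - 4*n^2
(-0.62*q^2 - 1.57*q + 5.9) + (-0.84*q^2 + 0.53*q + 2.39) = -1.46*q^2 - 1.04*q + 8.29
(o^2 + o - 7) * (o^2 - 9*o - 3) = o^4 - 8*o^3 - 19*o^2 + 60*o + 21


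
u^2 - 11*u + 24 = (u - 8)*(u - 3)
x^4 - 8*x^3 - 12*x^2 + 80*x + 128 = (x - 8)*(x - 4)*(x + 2)^2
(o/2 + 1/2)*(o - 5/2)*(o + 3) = o^3/2 + 3*o^2/4 - 7*o/2 - 15/4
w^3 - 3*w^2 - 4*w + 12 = (w - 3)*(w - 2)*(w + 2)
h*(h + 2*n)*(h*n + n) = h^3*n + 2*h^2*n^2 + h^2*n + 2*h*n^2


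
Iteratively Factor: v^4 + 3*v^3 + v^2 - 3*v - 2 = (v + 1)*(v^3 + 2*v^2 - v - 2) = (v + 1)^2*(v^2 + v - 2) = (v + 1)^2*(v + 2)*(v - 1)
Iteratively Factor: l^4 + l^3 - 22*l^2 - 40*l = (l + 2)*(l^3 - l^2 - 20*l) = (l - 5)*(l + 2)*(l^2 + 4*l) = l*(l - 5)*(l + 2)*(l + 4)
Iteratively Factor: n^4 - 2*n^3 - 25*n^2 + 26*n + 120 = (n + 4)*(n^3 - 6*n^2 - n + 30) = (n - 3)*(n + 4)*(n^2 - 3*n - 10) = (n - 3)*(n + 2)*(n + 4)*(n - 5)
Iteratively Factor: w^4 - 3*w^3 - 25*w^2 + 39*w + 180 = (w + 3)*(w^3 - 6*w^2 - 7*w + 60) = (w - 5)*(w + 3)*(w^2 - w - 12) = (w - 5)*(w + 3)^2*(w - 4)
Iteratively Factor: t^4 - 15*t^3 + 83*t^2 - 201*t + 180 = (t - 5)*(t^3 - 10*t^2 + 33*t - 36) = (t - 5)*(t - 3)*(t^2 - 7*t + 12) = (t - 5)*(t - 3)^2*(t - 4)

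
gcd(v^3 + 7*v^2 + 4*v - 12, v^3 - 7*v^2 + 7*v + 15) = 1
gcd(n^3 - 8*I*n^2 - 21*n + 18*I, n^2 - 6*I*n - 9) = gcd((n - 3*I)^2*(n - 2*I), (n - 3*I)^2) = n^2 - 6*I*n - 9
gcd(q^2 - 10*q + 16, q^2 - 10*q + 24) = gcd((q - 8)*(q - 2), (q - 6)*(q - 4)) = 1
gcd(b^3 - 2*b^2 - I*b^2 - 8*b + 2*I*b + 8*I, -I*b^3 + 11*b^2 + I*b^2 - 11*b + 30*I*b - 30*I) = 1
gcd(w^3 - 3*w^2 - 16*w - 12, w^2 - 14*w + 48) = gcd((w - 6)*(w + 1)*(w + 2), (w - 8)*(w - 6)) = w - 6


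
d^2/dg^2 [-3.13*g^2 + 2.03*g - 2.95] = -6.26000000000000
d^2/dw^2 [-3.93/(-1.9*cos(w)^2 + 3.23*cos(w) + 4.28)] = (56.7492*(1 - cos(w)^2)^2 - 72.35523*cos(w)^3 + 197.210937*cos(w)^2 + 90.380568*cos(w) - 202.669314)/(-1.9*cos(w)^2 + 3.23*cos(w) + 4.28)^3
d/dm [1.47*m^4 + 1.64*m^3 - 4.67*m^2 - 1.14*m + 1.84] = 5.88*m^3 + 4.92*m^2 - 9.34*m - 1.14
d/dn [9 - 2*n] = -2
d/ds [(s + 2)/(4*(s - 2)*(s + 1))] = s*(-s - 4)/(4*(s^4 - 2*s^3 - 3*s^2 + 4*s + 4))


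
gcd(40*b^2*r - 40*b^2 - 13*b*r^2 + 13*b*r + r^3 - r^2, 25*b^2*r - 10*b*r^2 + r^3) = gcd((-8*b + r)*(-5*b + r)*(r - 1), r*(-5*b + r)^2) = -5*b + r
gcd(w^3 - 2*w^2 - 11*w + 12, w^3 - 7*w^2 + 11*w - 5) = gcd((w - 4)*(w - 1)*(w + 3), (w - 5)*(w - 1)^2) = w - 1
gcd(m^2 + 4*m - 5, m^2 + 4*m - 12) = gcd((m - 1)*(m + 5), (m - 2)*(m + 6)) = 1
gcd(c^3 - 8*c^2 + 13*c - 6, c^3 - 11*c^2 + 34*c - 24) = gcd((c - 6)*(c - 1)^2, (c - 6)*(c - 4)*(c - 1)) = c^2 - 7*c + 6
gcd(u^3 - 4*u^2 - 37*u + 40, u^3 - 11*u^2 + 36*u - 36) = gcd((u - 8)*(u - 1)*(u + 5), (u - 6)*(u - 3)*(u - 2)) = 1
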